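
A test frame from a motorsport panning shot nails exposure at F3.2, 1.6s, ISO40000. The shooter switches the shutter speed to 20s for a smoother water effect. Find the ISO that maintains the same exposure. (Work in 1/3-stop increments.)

Shutter speed: 1.6 → 2 → 2.5 → 3.2 → 4 → 5 → 6 → 8 → 10 → 13 → 15 → 20 — 3 2/3 stops longer (brighter).
Need 3 2/3 stops darker from the ISO: 40000 → 32000 → 25600 → 20000 → 16000 → 12800 → 10000 → 8000 → 6400 → 5000 → 4000 → 3200.

ISO 3200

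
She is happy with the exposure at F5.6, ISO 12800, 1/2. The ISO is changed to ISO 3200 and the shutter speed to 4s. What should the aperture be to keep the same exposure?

ISO: 12800 → 6400 → 3200 — 2 stops dropped (darker).
Shutter speed: 1/2 → 1 → 2 → 4 — 3 stops slower (brighter).
Net change so far: 1 stop brighter. Offset with the aperture: f/5.6 → f/8.

f/8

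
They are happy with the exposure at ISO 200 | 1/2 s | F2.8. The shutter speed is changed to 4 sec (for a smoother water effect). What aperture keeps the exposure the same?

f/8

Shutter speed: 1/2 → 1 → 2 → 4 — 3 stops slower (brighter).
Need 3 stops darker from the aperture: f/2.8 → f/4 → f/5.6 → f/8.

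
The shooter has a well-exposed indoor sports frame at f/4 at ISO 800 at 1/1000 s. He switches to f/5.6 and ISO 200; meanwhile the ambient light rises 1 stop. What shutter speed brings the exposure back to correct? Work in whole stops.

1/250s

Scene light: 1 stop brighter.
Aperture: f/4 → f/5.6 — 1 stop stopped down (darker).
ISO: 800 → 400 → 200 — 2 stops lower (darker).
Net so far: 2 stops darker. Shutter speed: 1/1000 → 1/500 → 1/250.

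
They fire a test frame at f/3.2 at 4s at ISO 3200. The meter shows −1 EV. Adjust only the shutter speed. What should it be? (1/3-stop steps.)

8 s

Underexposed by 1 stop → need 1 stop brighter.
Shutter speed: 4 → 5 → 6 → 8.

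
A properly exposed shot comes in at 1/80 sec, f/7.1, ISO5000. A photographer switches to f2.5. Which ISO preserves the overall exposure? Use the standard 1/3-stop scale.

ISO 640

Aperture: f/7.1 → f/6.3 → f/5.6 → f/5 → f/4.5 → f/4 → f/3.5 → f/3.2 → f/2.8 → f/2.5 — 3 stops wider (brighter).
Need 3 stops darker from the ISO: 5000 → 4000 → 3200 → 2500 → 2000 → 1600 → 1250 → 1000 → 800 → 640.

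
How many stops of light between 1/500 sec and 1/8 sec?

1/500 → 1/250 → 1/125 → 1/60 → 1/30 → 1/15 → 1/8 — count the steps: 6 stops.

6 stops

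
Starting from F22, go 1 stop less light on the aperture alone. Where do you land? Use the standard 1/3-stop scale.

f/32

Aperture: f/22 → f/25 → f/29 → f/32 — 1 stop narrower (darker).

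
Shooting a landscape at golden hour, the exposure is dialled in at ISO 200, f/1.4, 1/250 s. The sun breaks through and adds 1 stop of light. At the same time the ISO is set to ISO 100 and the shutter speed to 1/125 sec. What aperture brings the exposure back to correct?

Scene light: 1 stop brighter.
ISO: 200 → 100 — 1 stop dropped (darker).
Shutter speed: 1/250 → 1/125 — 1 stop longer (brighter).
Net so far: 1 stop brighter. Aperture: f/1.4 → f/2.

f/2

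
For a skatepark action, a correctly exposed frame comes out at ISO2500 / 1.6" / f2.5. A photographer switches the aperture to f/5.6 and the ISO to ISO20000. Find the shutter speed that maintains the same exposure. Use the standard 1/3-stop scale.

1 s

Aperture: f/2.5 → f/2.8 → f/3.2 → f/3.5 → f/4 → f/4.5 → f/5 → f/5.6 — 2 1/3 stops narrower (darker).
ISO: 2500 → 3200 → 4000 → 5000 → 6400 → 8000 → 10000 → 12800 → 16000 → 20000 — 3 stops higher (brighter).
Net change so far: 2/3 stop brighter. Offset with the shutter speed: 1.6 → 1.3 → 1.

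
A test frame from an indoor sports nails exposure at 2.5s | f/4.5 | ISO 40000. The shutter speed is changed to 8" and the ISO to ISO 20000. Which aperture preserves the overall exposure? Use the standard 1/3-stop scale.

Shutter speed: 2.5 → 3.2 → 4 → 5 → 6 → 8 — 1 2/3 stops slower (brighter).
ISO: 40000 → 32000 → 25600 → 20000 — 1 stop dropped (darker).
Net change so far: 2/3 stop brighter. Offset with the aperture: f/4.5 → f/5 → f/5.6.

f/5.6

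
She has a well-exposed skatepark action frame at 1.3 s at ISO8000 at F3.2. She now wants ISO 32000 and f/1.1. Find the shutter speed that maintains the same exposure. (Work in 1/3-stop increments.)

ISO: 8000 → 10000 → 12800 → 16000 → 20000 → 25600 → 32000 — 2 stops higher (brighter).
Aperture: f/3.2 → f/2.8 → f/2.5 → f/2.2 → f/2 → f/1.8 → f/1.6 → f/1.4 → f/1.2 → f/1.1 — 3 stops larger aperture (brighter).
Net change so far: 5 stops brighter. Offset with the shutter speed: 1.3 → 1 → 0.8 → 0.6 → 0.5 → 0.4 → 0.3 → 1/4 → 1/5 → 1/6 → 1/8 → 1/10 → 1/13 → 1/15 → 1/20 → 1/25.

1/25s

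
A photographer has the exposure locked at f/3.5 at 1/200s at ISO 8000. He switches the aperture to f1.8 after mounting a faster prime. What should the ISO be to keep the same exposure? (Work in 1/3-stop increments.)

Aperture: f/3.5 → f/3.2 → f/2.8 → f/2.5 → f/2.2 → f/2 → f/1.8 — 2 stops opened up (brighter).
Need 2 stops darker from the ISO: 8000 → 6400 → 5000 → 4000 → 3200 → 2500 → 2000.

ISO 2000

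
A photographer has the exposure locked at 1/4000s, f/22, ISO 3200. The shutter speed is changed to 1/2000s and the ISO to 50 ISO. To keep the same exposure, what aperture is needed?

f/4

Shutter speed: 1/4000 → 1/2000 — 1 stop longer (brighter).
ISO: 3200 → 1600 → 800 → 400 → 200 → 100 → 50 — 6 stops lower (darker).
Net change so far: 5 stops darker. Offset with the aperture: f/22 → f/16 → f/11 → f/8 → f/5.6 → f/4.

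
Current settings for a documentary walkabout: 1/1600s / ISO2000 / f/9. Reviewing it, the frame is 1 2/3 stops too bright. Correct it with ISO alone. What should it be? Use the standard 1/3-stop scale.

ISO 640

Overexposed by 1 2/3 stops → need 1 2/3 stops darker.
ISO: 2000 → 1600 → 1250 → 1000 → 800 → 640.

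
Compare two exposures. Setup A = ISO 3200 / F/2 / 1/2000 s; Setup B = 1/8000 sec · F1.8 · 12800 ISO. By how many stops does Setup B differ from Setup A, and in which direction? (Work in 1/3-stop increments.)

1/3 stop brighter

Aperture: f/2 → f/1.8 — 1/3 stop larger aperture (brighter).
Shutter speed: 1/2000 → 1/2500 → 1/3200 → 1/4000 → 1/5000 → 1/6400 → 1/8000 — 2 stops shorter (darker).
ISO: 3200 → 4000 → 5000 → 6400 → 8000 → 10000 → 12800 — 2 stops raised (brighter).
Net: +1/3 −2 +2 = +1/3 stops.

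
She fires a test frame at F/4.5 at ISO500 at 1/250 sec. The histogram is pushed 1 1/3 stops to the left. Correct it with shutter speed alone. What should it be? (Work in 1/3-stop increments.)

Underexposed by 1 1/3 stops → need 1 1/3 stops brighter.
Shutter speed: 1/250 → 1/200 → 1/160 → 1/125 → 1/100.

1/100s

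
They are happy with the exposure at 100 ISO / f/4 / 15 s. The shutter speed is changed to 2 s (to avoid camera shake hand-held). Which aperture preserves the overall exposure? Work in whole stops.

Shutter speed: 15 → 8 → 4 → 2 — 3 stops faster (darker).
Need 3 stops brighter from the aperture: f/4 → f/2.8 → f/2 → f/1.4.

f/1.4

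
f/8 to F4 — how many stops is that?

f/8 → f/5.6 → f/4 — count the steps: 2 stops.

2 stops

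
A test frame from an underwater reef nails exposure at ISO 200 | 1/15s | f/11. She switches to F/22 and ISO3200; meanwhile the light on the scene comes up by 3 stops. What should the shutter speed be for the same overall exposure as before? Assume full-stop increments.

1/500s

Scene light: 3 stops brighter.
Aperture: f/11 → f/16 → f/22 — 2 stops narrower (darker).
ISO: 200 → 400 → 800 → 1600 → 3200 — 4 stops raised (brighter).
Net so far: 5 stops brighter. Shutter speed: 1/15 → 1/30 → 1/60 → 1/125 → 1/250 → 1/500.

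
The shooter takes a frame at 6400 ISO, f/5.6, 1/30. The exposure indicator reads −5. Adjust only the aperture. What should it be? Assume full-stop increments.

f/1.0

Underexposed by 5 stops → need 5 stops brighter.
Aperture: f/5.6 → f/4 → f/2.8 → f/2 → f/1.4 → f/1.0.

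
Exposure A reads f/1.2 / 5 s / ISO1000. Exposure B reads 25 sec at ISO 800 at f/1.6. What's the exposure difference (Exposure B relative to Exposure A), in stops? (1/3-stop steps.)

Aperture: f/1.2 → f/1.4 → f/1.6 — 2/3 stop stopped down (darker).
Shutter speed: 5 → 6 → 8 → 10 → 13 → 15 → 20 → 25 — 2 1/3 stops slower (brighter).
ISO: 1000 → 800 — 1/3 stop lower (darker).
Net: −2/3 +2 1/3 −1/3 = +1 1/3 stops.

1 1/3 stops brighter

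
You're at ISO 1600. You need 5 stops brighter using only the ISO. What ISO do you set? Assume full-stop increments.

ISO: 1600 → 3200 → 6400 → 12800 → 25600 → 51200 — 5 stops higher (brighter).

ISO 51200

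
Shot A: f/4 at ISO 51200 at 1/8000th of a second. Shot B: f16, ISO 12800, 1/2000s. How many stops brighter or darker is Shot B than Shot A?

Aperture: f/4 → f/5.6 → f/8 → f/11 → f/16 — 4 stops smaller aperture (darker).
Shutter speed: 1/8000 → 1/4000 → 1/2000 — 2 stops longer (brighter).
ISO: 51200 → 25600 → 12800 — 2 stops lower (darker).
Net: −4 +2 −2 = −4 stops.

4 stops darker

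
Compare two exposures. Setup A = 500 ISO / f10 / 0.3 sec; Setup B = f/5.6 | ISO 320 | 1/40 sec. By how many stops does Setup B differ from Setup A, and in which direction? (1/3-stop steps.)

2 2/3 stops darker

Aperture: f/10 → f/9 → f/8 → f/7.1 → f/6.3 → f/5.6 — 1 2/3 stops larger aperture (brighter).
Shutter speed: 0.3 → 1/4 → 1/5 → 1/6 → 1/8 → 1/10 → 1/13 → 1/15 → 1/20 → 1/25 → 1/30 → 1/40 — 3 2/3 stops faster (darker).
ISO: 500 → 400 → 320 — 2/3 stop dropped (darker).
Net: +1 2/3 −3 2/3 −2/3 = −2 2/3 stops.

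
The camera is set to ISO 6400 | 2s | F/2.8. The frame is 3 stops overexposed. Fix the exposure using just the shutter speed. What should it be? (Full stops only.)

1/4s

Overexposed by 3 stops → need 3 stops darker.
Shutter speed: 2 → 1 → 1/2 → 1/4.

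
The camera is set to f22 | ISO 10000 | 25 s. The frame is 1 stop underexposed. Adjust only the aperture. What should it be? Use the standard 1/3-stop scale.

f/16

Underexposed by 1 stop → need 1 stop brighter.
Aperture: f/22 → f/20 → f/18 → f/16.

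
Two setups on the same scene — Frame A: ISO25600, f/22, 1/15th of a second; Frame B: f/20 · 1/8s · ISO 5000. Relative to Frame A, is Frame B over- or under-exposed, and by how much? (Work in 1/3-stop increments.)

Aperture: f/22 → f/20 — 1/3 stop opened up (brighter).
Shutter speed: 1/15 → 1/13 → 1/10 → 1/8 — 1 stop slower (brighter).
ISO: 25600 → 20000 → 16000 → 12800 → 10000 → 8000 → 6400 → 5000 — 2 1/3 stops dropped (darker).
Net: +1/3 +1 −2 1/3 = −1 stop.

1 stop darker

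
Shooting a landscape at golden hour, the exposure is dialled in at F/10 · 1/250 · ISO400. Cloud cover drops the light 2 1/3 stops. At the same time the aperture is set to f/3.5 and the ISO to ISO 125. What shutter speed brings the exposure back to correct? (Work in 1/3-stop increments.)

1/125s

Scene light: 2 1/3 stops darker.
Aperture: f/10 → f/9 → f/8 → f/7.1 → f/6.3 → f/5.6 → f/5 → f/4.5 → f/4 → f/3.5 — 3 stops opened up (brighter).
ISO: 400 → 320 → 250 → 200 → 160 → 125 — 1 2/3 stops dropped (darker).
Net so far: 1 stop darker. Shutter speed: 1/250 → 1/200 → 1/160 → 1/125.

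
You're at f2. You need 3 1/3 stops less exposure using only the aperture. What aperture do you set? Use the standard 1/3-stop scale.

f/6.3

Aperture: f/2 → f/2.2 → f/2.5 → f/2.8 → f/3.2 → f/3.5 → f/4 → f/4.5 → f/5 → f/5.6 → f/6.3 — 3 1/3 stops stopped down (darker).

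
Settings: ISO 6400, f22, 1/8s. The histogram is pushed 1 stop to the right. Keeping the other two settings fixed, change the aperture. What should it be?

f/32

Overexposed by 1 stop → need 1 stop darker.
Aperture: f/22 → f/32.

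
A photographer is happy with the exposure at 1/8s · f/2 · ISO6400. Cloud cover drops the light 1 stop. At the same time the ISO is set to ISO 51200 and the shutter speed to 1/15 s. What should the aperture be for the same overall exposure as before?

Scene light: 1 stop darker.
ISO: 6400 → 12800 → 25600 → 51200 — 3 stops raised (brighter).
Shutter speed: 1/8 → 1/15 — 1 stop faster (darker).
Net so far: 1 stop brighter. Aperture: f/2 → f/2.8.

f/2.8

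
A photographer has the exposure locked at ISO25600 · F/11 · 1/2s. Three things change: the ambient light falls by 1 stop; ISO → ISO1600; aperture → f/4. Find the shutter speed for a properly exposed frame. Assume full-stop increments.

Scene light: 1 stop darker.
ISO: 25600 → 12800 → 6400 → 3200 → 1600 — 4 stops lower (darker).
Aperture: f/11 → f/8 → f/5.6 → f/4 — 3 stops opened up (brighter).
Net so far: 2 stops darker. Shutter speed: 1/2 → 1 → 2.

2 s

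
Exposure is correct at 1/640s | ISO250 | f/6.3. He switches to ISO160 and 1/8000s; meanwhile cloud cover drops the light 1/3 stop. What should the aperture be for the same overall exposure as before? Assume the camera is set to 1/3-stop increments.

f/1.2

Scene light: 1/3 stop darker.
ISO: 250 → 200 → 160 — 2/3 stop dropped (darker).
Shutter speed: 1/640 → 1/800 → 1/1000 → 1/1250 → 1/1600 → 1/2000 → 1/2500 → 1/3200 → 1/4000 → 1/5000 → 1/6400 → 1/8000 — 3 2/3 stops shorter (darker).
Net so far: 4 2/3 stops darker. Aperture: f/6.3 → f/5.6 → f/5 → f/4.5 → f/4 → f/3.5 → f/3.2 → f/2.8 → f/2.5 → f/2.2 → f/2 → f/1.8 → f/1.6 → f/1.4 → f/1.2.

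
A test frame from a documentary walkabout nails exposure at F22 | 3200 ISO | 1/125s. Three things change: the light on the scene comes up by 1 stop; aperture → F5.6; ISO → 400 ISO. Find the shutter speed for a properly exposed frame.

Scene light: 1 stop brighter.
Aperture: f/22 → f/16 → f/11 → f/8 → f/5.6 — 4 stops opened up (brighter).
ISO: 3200 → 1600 → 800 → 400 — 3 stops lower (darker).
Net so far: 2 stops brighter. Shutter speed: 1/125 → 1/250 → 1/500.

1/500s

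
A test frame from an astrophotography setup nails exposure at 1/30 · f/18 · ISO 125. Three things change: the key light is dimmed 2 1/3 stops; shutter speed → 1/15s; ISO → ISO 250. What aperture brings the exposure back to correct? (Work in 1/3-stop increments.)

Scene light: 2 1/3 stops darker.
Shutter speed: 1/30 → 1/25 → 1/20 → 1/15 — 1 stop longer (brighter).
ISO: 125 → 160 → 200 → 250 — 1 stop raised (brighter).
Net so far: 1/3 stop darker. Aperture: f/18 → f/16.

f/16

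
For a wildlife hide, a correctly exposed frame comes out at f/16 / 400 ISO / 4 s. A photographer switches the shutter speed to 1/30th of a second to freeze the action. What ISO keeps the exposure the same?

ISO 51200

Shutter speed: 4 → 2 → 1 → 1/2 → 1/4 → 1/8 → 1/15 → 1/30 — 7 stops shorter (darker).
Need 7 stops brighter from the ISO: 400 → 800 → 1600 → 3200 → 6400 → 12800 → 25600 → 51200.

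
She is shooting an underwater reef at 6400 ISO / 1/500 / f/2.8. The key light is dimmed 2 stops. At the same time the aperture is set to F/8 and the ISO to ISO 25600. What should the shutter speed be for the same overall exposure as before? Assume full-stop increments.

Scene light: 2 stops darker.
Aperture: f/2.8 → f/4 → f/5.6 → f/8 — 3 stops stopped down (darker).
ISO: 6400 → 12800 → 25600 — 2 stops higher (brighter).
Net so far: 3 stops darker. Shutter speed: 1/500 → 1/250 → 1/125 → 1/60.

1/60s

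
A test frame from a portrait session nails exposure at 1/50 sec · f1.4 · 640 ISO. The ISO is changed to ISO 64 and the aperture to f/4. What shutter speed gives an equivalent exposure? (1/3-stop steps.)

1.6 s

ISO: 640 → 500 → 400 → 320 → 250 → 200 → 160 → 125 → 100 → 80 → 64 — 3 1/3 stops lower (darker).
Aperture: f/1.4 → f/1.6 → f/1.8 → f/2 → f/2.2 → f/2.5 → f/2.8 → f/3.2 → f/3.5 → f/4 — 3 stops smaller aperture (darker).
Net change so far: 6 1/3 stops darker. Offset with the shutter speed: 1/50 → 1/40 → 1/30 → 1/25 → 1/20 → 1/15 → 1/13 → 1/10 → 1/8 → 1/6 → 1/5 → 1/4 → 0.3 → 0.4 → 0.5 → 0.6 → 0.8 → 1 → 1.3 → 1.6.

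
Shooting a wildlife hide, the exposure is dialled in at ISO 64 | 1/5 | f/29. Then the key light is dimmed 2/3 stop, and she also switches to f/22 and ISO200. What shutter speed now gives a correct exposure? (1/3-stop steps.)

1/15s

Scene light: 2/3 stop darker.
Aperture: f/29 → f/25 → f/22 — 2/3 stop opened up (brighter).
ISO: 64 → 80 → 100 → 125 → 160 → 200 — 1 2/3 stops higher (brighter).
Net so far: 1 2/3 stops brighter. Shutter speed: 1/5 → 1/6 → 1/8 → 1/10 → 1/13 → 1/15.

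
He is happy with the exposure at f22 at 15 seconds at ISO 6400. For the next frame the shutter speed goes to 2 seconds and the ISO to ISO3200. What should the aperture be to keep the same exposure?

Shutter speed: 15 → 8 → 4 → 2 — 3 stops shorter (darker).
ISO: 6400 → 3200 — 1 stop dropped (darker).
Net change so far: 4 stops darker. Offset with the aperture: f/22 → f/16 → f/11 → f/8 → f/5.6.

f/5.6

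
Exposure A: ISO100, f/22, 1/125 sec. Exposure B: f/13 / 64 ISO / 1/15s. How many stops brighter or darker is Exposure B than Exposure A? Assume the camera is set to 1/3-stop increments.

Aperture: f/22 → f/20 → f/18 → f/16 → f/14 → f/13 — 1 2/3 stops wider (brighter).
Shutter speed: 1/125 → 1/100 → 1/80 → 1/60 → 1/50 → 1/40 → 1/30 → 1/25 → 1/20 → 1/15 — 3 stops slower (brighter).
ISO: 100 → 80 → 64 — 2/3 stop lower (darker).
Net: +1 2/3 +3 −2/3 = +4 stops.

4 stops brighter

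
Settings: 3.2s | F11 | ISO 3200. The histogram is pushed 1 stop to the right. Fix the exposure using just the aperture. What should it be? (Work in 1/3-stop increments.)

Overexposed by 1 stop → need 1 stop darker.
Aperture: f/11 → f/13 → f/14 → f/16.

f/16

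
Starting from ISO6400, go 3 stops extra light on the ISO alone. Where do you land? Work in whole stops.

ISO: 6400 → 12800 → 25600 → 51200 — 3 stops higher (brighter).

ISO 51200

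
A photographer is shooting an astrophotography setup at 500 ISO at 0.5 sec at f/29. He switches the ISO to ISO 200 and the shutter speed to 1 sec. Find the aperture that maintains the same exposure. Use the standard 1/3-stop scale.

f/25

ISO: 500 → 400 → 320 → 250 → 200 — 1 1/3 stops dropped (darker).
Shutter speed: 0.5 → 0.6 → 0.8 → 1 — 1 stop longer (brighter).
Net change so far: 1/3 stop darker. Offset with the aperture: f/29 → f/25.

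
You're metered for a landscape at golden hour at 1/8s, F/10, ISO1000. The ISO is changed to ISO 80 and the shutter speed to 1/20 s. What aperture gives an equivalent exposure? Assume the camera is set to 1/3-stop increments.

ISO: 1000 → 800 → 640 → 500 → 400 → 320 → 250 → 200 → 160 → 125 → 100 → 80 — 3 2/3 stops dropped (darker).
Shutter speed: 1/8 → 1/10 → 1/13 → 1/15 → 1/20 — 1 1/3 stops shorter (darker).
Net change so far: 5 stops darker. Offset with the aperture: f/10 → f/9 → f/8 → f/7.1 → f/6.3 → f/5.6 → f/5 → f/4.5 → f/4 → f/3.5 → f/3.2 → f/2.8 → f/2.5 → f/2.2 → f/2 → f/1.8.

f/1.8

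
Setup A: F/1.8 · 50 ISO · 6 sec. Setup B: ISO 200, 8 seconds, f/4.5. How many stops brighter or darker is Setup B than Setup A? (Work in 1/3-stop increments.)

Aperture: f/1.8 → f/2 → f/2.2 → f/2.5 → f/2.8 → f/3.2 → f/3.5 → f/4 → f/4.5 — 2 2/3 stops narrower (darker).
Shutter speed: 6 → 8 — 1/3 stop longer (brighter).
ISO: 50 → 64 → 80 → 100 → 125 → 160 → 200 — 2 stops higher (brighter).
Net: −2 2/3 +1/3 +2 = −1/3 stops.

1/3 stop darker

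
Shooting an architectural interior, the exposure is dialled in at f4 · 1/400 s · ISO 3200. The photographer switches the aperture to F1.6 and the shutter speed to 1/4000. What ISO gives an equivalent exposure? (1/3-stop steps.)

Aperture: f/4 → f/3.5 → f/3.2 → f/2.8 → f/2.5 → f/2.2 → f/2 → f/1.8 → f/1.6 — 2 2/3 stops wider (brighter).
Shutter speed: 1/400 → 1/500 → 1/640 → 1/800 → 1/1000 → 1/1250 → 1/1600 → 1/2000 → 1/2500 → 1/3200 → 1/4000 — 3 1/3 stops faster (darker).
Net change so far: 2/3 stop darker. Offset with the ISO: 3200 → 4000 → 5000.

ISO 5000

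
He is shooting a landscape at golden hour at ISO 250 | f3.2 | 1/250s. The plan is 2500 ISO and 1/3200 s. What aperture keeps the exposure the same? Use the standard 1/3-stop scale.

f/2.8

ISO: 250 → 320 → 400 → 500 → 640 → 800 → 1000 → 1250 → 1600 → 2000 → 2500 — 3 1/3 stops higher (brighter).
Shutter speed: 1/250 → 1/320 → 1/400 → 1/500 → 1/640 → 1/800 → 1/1000 → 1/1250 → 1/1600 → 1/2000 → 1/2500 → 1/3200 — 3 2/3 stops faster (darker).
Net change so far: 1/3 stop darker. Offset with the aperture: f/3.2 → f/2.8.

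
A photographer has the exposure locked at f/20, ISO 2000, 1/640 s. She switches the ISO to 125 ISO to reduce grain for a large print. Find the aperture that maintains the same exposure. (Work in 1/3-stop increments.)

ISO: 2000 → 1600 → 1250 → 1000 → 800 → 640 → 500 → 400 → 320 → 250 → 200 → 160 → 125 — 4 stops dropped (darker).
Need 4 stops brighter from the aperture: f/20 → f/18 → f/16 → f/14 → f/13 → f/11 → f/10 → f/9 → f/8 → f/7.1 → f/6.3 → f/5.6 → f/5.

f/5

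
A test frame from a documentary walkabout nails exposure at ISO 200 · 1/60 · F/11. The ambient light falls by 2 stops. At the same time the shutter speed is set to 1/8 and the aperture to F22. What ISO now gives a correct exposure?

ISO 400

Scene light: 2 stops darker.
Shutter speed: 1/60 → 1/30 → 1/15 → 1/8 — 3 stops longer (brighter).
Aperture: f/11 → f/16 → f/22 — 2 stops stopped down (darker).
Net so far: 1 stop darker. ISO: 200 → 400.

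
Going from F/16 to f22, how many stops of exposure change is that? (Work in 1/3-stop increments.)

f/16 → f/18 → f/20 → f/22 — count the steps: 3 third-stops = 1 stop.

1 stop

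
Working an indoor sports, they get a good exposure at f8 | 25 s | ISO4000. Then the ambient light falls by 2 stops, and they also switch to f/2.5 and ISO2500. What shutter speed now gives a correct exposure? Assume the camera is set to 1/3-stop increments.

Scene light: 2 stops darker.
Aperture: f/8 → f/7.1 → f/6.3 → f/5.6 → f/5 → f/4.5 → f/4 → f/3.5 → f/3.2 → f/2.8 → f/2.5 — 3 1/3 stops larger aperture (brighter).
ISO: 4000 → 3200 → 2500 — 2/3 stop dropped (darker).
Net so far: 2/3 stop brighter. Shutter speed: 25 → 20 → 15.

15 s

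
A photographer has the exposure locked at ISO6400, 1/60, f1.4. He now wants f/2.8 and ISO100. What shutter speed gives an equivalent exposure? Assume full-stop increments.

4 s

Aperture: f/1.4 → f/2 → f/2.8 — 2 stops smaller aperture (darker).
ISO: 6400 → 3200 → 1600 → 800 → 400 → 200 → 100 — 6 stops lower (darker).
Net change so far: 8 stops darker. Offset with the shutter speed: 1/60 → 1/30 → 1/15 → 1/8 → 1/4 → 1/2 → 1 → 2 → 4.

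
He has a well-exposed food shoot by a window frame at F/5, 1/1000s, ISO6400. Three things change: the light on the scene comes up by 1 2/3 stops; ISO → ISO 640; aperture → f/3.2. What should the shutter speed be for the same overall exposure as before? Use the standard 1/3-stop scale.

Scene light: 1 2/3 stops brighter.
ISO: 6400 → 5000 → 4000 → 3200 → 2500 → 2000 → 1600 → 1250 → 1000 → 800 → 640 — 3 1/3 stops dropped (darker).
Aperture: f/5 → f/4.5 → f/4 → f/3.5 → f/3.2 — 1 1/3 stops larger aperture (brighter).
Net so far: 1/3 stop darker. Shutter speed: 1/1000 → 1/800.

1/800s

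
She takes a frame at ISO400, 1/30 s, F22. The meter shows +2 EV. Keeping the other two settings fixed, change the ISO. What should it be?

Overexposed by 2 stops → need 2 stops darker.
ISO: 400 → 200 → 100.

ISO 100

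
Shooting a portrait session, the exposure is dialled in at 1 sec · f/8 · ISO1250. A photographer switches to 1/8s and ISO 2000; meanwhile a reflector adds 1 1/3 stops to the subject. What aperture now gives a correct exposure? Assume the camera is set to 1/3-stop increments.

f/5.6

Scene light: 1 1/3 stops brighter.
Shutter speed: 1 → 0.8 → 0.6 → 0.5 → 0.4 → 0.3 → 1/4 → 1/5 → 1/6 → 1/8 — 3 stops faster (darker).
ISO: 1250 → 1600 → 2000 — 2/3 stop raised (brighter).
Net so far: 1 stop darker. Aperture: f/8 → f/7.1 → f/6.3 → f/5.6.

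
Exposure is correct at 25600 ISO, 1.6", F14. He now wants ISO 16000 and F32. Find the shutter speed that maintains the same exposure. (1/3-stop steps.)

ISO: 25600 → 20000 → 16000 — 2/3 stop lower (darker).
Aperture: f/14 → f/16 → f/18 → f/20 → f/22 → f/25 → f/29 → f/32 — 2 1/3 stops smaller aperture (darker).
Net change so far: 3 stops darker. Offset with the shutter speed: 1.6 → 2 → 2.5 → 3.2 → 4 → 5 → 6 → 8 → 10 → 13.

13 s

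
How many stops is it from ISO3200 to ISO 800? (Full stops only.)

2 stops

3200 → 1600 → 800 — count the steps: 2 stops.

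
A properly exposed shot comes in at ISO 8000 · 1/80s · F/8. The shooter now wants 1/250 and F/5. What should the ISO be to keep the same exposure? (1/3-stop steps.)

ISO 10000

Shutter speed: 1/80 → 1/100 → 1/125 → 1/160 → 1/200 → 1/250 — 1 2/3 stops faster (darker).
Aperture: f/8 → f/7.1 → f/6.3 → f/5.6 → f/5 — 1 1/3 stops wider (brighter).
Net change so far: 1/3 stop darker. Offset with the ISO: 8000 → 10000.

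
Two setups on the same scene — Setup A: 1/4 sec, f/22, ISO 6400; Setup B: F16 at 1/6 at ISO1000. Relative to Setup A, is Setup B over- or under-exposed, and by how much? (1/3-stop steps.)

Aperture: f/22 → f/20 → f/18 → f/16 — 1 stop opened up (brighter).
Shutter speed: 1/4 → 1/5 → 1/6 — 2/3 stop shorter (darker).
ISO: 6400 → 5000 → 4000 → 3200 → 2500 → 2000 → 1600 → 1250 → 1000 — 2 2/3 stops lower (darker).
Net: +1 −2/3 −2 2/3 = −2 1/3 stops.

2 1/3 stops darker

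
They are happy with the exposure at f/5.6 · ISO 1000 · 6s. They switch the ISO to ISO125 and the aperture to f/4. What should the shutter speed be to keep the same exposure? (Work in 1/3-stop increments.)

25 s

ISO: 1000 → 800 → 640 → 500 → 400 → 320 → 250 → 200 → 160 → 125 — 3 stops dropped (darker).
Aperture: f/5.6 → f/5 → f/4.5 → f/4 — 1 stop larger aperture (brighter).
Net change so far: 2 stops darker. Offset with the shutter speed: 6 → 8 → 10 → 13 → 15 → 20 → 25.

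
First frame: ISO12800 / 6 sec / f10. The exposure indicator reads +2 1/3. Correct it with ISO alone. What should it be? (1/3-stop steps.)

ISO 2500

Overexposed by 2 1/3 stops → need 2 1/3 stops darker.
ISO: 12800 → 10000 → 8000 → 6400 → 5000 → 4000 → 3200 → 2500.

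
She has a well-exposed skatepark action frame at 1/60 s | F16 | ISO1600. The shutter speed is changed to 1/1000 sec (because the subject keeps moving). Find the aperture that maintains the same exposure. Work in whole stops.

Shutter speed: 1/60 → 1/125 → 1/250 → 1/500 → 1/1000 — 4 stops faster (darker).
Need 4 stops brighter from the aperture: f/16 → f/11 → f/8 → f/5.6 → f/4.

f/4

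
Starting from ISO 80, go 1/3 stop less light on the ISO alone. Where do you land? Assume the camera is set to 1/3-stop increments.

ISO 64

ISO: 80 → 64 — 1/3 stop lower (darker).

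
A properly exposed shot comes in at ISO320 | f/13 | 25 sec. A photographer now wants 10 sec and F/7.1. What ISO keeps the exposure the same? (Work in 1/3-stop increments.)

ISO 250

Shutter speed: 25 → 20 → 15 → 13 → 10 — 1 1/3 stops shorter (darker).
Aperture: f/13 → f/11 → f/10 → f/9 → f/8 → f/7.1 — 1 2/3 stops wider (brighter).
Net change so far: 1/3 stop brighter. Offset with the ISO: 320 → 250.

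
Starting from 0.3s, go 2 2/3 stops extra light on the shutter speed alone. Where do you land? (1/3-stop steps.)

2 s

Shutter speed: 0.3 → 0.4 → 0.5 → 0.6 → 0.8 → 1 → 1.3 → 1.6 → 2 — 2 2/3 stops longer (brighter).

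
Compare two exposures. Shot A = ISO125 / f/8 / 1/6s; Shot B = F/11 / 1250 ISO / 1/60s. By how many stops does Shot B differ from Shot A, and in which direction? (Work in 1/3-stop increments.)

1 stop darker

Aperture: f/8 → f/9 → f/10 → f/11 — 1 stop narrower (darker).
Shutter speed: 1/6 → 1/8 → 1/10 → 1/13 → 1/15 → 1/20 → 1/25 → 1/30 → 1/40 → 1/50 → 1/60 — 3 1/3 stops faster (darker).
ISO: 125 → 160 → 200 → 250 → 320 → 400 → 500 → 640 → 800 → 1000 → 1250 — 3 1/3 stops higher (brighter).
Net: −1 −3 1/3 +3 1/3 = −1 stop.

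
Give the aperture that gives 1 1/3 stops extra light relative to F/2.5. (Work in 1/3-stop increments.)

Aperture: f/2.5 → f/2.2 → f/2 → f/1.8 → f/1.6 — 1 1/3 stops larger aperture (brighter).

f/1.6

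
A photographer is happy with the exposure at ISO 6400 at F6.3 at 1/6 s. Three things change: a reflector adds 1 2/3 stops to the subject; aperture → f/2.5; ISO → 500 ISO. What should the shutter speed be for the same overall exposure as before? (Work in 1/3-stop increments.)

Scene light: 1 2/3 stops brighter.
Aperture: f/6.3 → f/5.6 → f/5 → f/4.5 → f/4 → f/3.5 → f/3.2 → f/2.8 → f/2.5 — 2 2/3 stops opened up (brighter).
ISO: 6400 → 5000 → 4000 → 3200 → 2500 → 2000 → 1600 → 1250 → 1000 → 800 → 640 → 500 — 3 2/3 stops dropped (darker).
Net so far: 2/3 stop brighter. Shutter speed: 1/6 → 1/8 → 1/10.

1/10s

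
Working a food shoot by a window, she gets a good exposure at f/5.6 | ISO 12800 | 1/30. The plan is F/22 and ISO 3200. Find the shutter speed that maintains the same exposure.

Aperture: f/5.6 → f/8 → f/11 → f/16 → f/22 — 4 stops narrower (darker).
ISO: 12800 → 6400 → 3200 — 2 stops lower (darker).
Net change so far: 6 stops darker. Offset with the shutter speed: 1/30 → 1/15 → 1/8 → 1/4 → 1/2 → 1 → 2.

2 s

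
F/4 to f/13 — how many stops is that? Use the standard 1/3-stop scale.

f/4 → f/4.5 → f/5 → f/5.6 → f/6.3 → f/7.1 → f/8 → f/9 → f/10 → f/11 → f/13 — count the steps: 10 third-stops = 3 1/3 stops.

3 1/3 stops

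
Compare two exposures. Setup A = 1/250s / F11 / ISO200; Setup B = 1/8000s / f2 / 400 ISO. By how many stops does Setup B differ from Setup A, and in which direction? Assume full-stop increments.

Aperture: f/11 → f/8 → f/5.6 → f/4 → f/2.8 → f/2 — 5 stops opened up (brighter).
Shutter speed: 1/250 → 1/500 → 1/1000 → 1/2000 → 1/4000 → 1/8000 — 5 stops shorter (darker).
ISO: 200 → 400 — 1 stop raised (brighter).
Net: +5 −5 +1 = +1 stop.

1 stop brighter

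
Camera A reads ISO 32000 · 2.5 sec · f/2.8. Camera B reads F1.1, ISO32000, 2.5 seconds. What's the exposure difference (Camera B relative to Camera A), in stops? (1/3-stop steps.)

2 2/3 stops brighter

Aperture: f/2.8 → f/2.5 → f/2.2 → f/2 → f/1.8 → f/1.6 → f/1.4 → f/1.2 → f/1.1 — 2 2/3 stops opened up (brighter).
Shutter speed: unchanged.
ISO: unchanged.
Net: +2 2/3 = +2 2/3 stops.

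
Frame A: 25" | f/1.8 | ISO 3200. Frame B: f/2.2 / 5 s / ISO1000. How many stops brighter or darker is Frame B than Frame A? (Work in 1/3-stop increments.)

4 2/3 stops darker

Aperture: f/1.8 → f/2 → f/2.2 — 2/3 stop smaller aperture (darker).
Shutter speed: 25 → 20 → 15 → 13 → 10 → 8 → 6 → 5 — 2 1/3 stops faster (darker).
ISO: 3200 → 2500 → 2000 → 1600 → 1250 → 1000 — 1 2/3 stops lower (darker).
Net: −2/3 −2 1/3 −1 2/3 = −4 2/3 stops.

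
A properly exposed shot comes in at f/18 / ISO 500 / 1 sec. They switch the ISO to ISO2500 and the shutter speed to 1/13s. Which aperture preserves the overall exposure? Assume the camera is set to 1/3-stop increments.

f/11

ISO: 500 → 640 → 800 → 1000 → 1250 → 1600 → 2000 → 2500 — 2 1/3 stops raised (brighter).
Shutter speed: 1 → 0.8 → 0.6 → 0.5 → 0.4 → 0.3 → 1/4 → 1/5 → 1/6 → 1/8 → 1/10 → 1/13 — 3 2/3 stops shorter (darker).
Net change so far: 1 1/3 stops darker. Offset with the aperture: f/18 → f/16 → f/14 → f/13 → f/11.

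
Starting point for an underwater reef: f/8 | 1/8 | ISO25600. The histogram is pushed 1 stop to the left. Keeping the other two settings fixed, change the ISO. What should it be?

ISO 51200

Underexposed by 1 stop → need 1 stop brighter.
ISO: 25600 → 51200.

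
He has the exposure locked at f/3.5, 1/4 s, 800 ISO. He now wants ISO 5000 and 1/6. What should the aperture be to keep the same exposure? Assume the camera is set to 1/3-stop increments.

f/7.1

ISO: 800 → 1000 → 1250 → 1600 → 2000 → 2500 → 3200 → 4000 → 5000 — 2 2/3 stops raised (brighter).
Shutter speed: 1/4 → 1/5 → 1/6 — 2/3 stop faster (darker).
Net change so far: 2 stops brighter. Offset with the aperture: f/3.5 → f/4 → f/4.5 → f/5 → f/5.6 → f/6.3 → f/7.1.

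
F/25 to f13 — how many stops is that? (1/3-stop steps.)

2 stops

f/25 → f/22 → f/20 → f/18 → f/16 → f/14 → f/13 — count the steps: 6 third-stops = 2 stops.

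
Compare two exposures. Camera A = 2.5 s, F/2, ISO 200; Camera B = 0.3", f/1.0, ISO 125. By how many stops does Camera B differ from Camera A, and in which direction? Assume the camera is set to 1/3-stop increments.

1 2/3 stops darker

Aperture: f/2 → f/1.8 → f/1.6 → f/1.4 → f/1.2 → f/1.1 → f/1.0 — 2 stops wider (brighter).
Shutter speed: 2.5 → 2 → 1.6 → 1.3 → 1 → 0.8 → 0.6 → 0.5 → 0.4 → 0.3 — 3 stops shorter (darker).
ISO: 200 → 160 → 125 — 2/3 stop lower (darker).
Net: +2 −3 −2/3 = −1 2/3 stops.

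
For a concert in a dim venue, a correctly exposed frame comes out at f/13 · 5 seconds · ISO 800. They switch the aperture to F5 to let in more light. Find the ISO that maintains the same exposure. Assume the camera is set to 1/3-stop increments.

Aperture: f/13 → f/11 → f/10 → f/9 → f/8 → f/7.1 → f/6.3 → f/5.6 → f/5 — 2 2/3 stops opened up (brighter).
Need 2 2/3 stops darker from the ISO: 800 → 640 → 500 → 400 → 320 → 250 → 200 → 160 → 125.

ISO 125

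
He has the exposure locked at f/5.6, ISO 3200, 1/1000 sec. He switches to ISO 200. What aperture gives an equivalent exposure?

ISO: 3200 → 1600 → 800 → 400 → 200 — 4 stops lower (darker).
Need 4 stops brighter from the aperture: f/5.6 → f/4 → f/2.8 → f/2 → f/1.4.

f/1.4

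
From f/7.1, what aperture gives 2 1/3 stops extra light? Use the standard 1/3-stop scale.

f/3.2

Aperture: f/7.1 → f/6.3 → f/5.6 → f/5 → f/4.5 → f/4 → f/3.5 → f/3.2 — 2 1/3 stops wider (brighter).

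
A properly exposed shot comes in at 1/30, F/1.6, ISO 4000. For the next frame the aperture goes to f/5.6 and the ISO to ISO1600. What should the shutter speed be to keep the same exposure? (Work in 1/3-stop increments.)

1 s

Aperture: f/1.6 → f/1.8 → f/2 → f/2.2 → f/2.5 → f/2.8 → f/3.2 → f/3.5 → f/4 → f/4.5 → f/5 → f/5.6 — 3 2/3 stops smaller aperture (darker).
ISO: 4000 → 3200 → 2500 → 2000 → 1600 — 1 1/3 stops dropped (darker).
Net change so far: 5 stops darker. Offset with the shutter speed: 1/30 → 1/25 → 1/20 → 1/15 → 1/13 → 1/10 → 1/8 → 1/6 → 1/5 → 1/4 → 0.3 → 0.4 → 0.5 → 0.6 → 0.8 → 1.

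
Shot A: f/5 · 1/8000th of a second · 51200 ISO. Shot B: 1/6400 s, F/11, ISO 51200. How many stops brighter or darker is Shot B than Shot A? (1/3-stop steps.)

Aperture: f/5 → f/5.6 → f/6.3 → f/7.1 → f/8 → f/9 → f/10 → f/11 — 2 1/3 stops stopped down (darker).
Shutter speed: 1/8000 → 1/6400 — 1/3 stop slower (brighter).
ISO: unchanged.
Net: −2 1/3 +1/3 = −2 stops.

2 stops darker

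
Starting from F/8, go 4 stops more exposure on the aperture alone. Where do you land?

f/2

Aperture: f/8 → f/5.6 → f/4 → f/2.8 → f/2 — 4 stops opened up (brighter).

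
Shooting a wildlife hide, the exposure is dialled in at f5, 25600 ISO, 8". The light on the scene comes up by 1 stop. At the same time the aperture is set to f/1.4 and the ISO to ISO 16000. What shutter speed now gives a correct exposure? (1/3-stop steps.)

0.5 s

Scene light: 1 stop brighter.
Aperture: f/5 → f/4.5 → f/4 → f/3.5 → f/3.2 → f/2.8 → f/2.5 → f/2.2 → f/2 → f/1.8 → f/1.6 → f/1.4 — 3 2/3 stops larger aperture (brighter).
ISO: 25600 → 20000 → 16000 — 2/3 stop lower (darker).
Net so far: 4 stops brighter. Shutter speed: 8 → 6 → 5 → 4 → 3.2 → 2.5 → 2 → 1.6 → 1.3 → 1 → 0.8 → 0.6 → 0.5.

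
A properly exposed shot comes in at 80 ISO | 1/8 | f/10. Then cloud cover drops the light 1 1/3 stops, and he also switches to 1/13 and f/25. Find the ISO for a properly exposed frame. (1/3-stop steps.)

Scene light: 1 1/3 stops darker.
Shutter speed: 1/8 → 1/10 → 1/13 — 2/3 stop faster (darker).
Aperture: f/10 → f/11 → f/13 → f/14 → f/16 → f/18 → f/20 → f/22 → f/25 — 2 2/3 stops narrower (darker).
Net so far: 4 2/3 stops darker. ISO: 80 → 100 → 125 → 160 → 200 → 250 → 320 → 400 → 500 → 640 → 800 → 1000 → 1250 → 1600 → 2000.

ISO 2000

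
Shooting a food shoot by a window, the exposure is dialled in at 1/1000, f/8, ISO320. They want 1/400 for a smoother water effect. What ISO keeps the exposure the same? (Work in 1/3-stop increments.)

Shutter speed: 1/1000 → 1/800 → 1/640 → 1/500 → 1/400 — 1 1/3 stops longer (brighter).
Need 1 1/3 stops darker from the ISO: 320 → 250 → 200 → 160 → 125.

ISO 125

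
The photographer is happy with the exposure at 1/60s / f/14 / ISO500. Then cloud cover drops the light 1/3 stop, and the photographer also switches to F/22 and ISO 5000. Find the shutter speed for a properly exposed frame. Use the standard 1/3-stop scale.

1/200s

Scene light: 1/3 stop darker.
Aperture: f/14 → f/16 → f/18 → f/20 → f/22 — 1 1/3 stops smaller aperture (darker).
ISO: 500 → 640 → 800 → 1000 → 1250 → 1600 → 2000 → 2500 → 3200 → 4000 → 5000 — 3 1/3 stops raised (brighter).
Net so far: 1 2/3 stops brighter. Shutter speed: 1/60 → 1/80 → 1/100 → 1/125 → 1/160 → 1/200.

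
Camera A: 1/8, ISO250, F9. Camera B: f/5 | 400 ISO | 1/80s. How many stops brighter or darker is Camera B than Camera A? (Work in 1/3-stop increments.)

Aperture: f/9 → f/8 → f/7.1 → f/6.3 → f/5.6 → f/5 — 1 2/3 stops larger aperture (brighter).
Shutter speed: 1/8 → 1/10 → 1/13 → 1/15 → 1/20 → 1/25 → 1/30 → 1/40 → 1/50 → 1/60 → 1/80 — 3 1/3 stops shorter (darker).
ISO: 250 → 320 → 400 — 2/3 stop raised (brighter).
Net: +1 2/3 −3 1/3 +2/3 = −1 stop.

1 stop darker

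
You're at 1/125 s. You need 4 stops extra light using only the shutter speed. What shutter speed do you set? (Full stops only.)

1/8s

Shutter speed: 1/125 → 1/60 → 1/30 → 1/15 → 1/8 — 4 stops longer (brighter).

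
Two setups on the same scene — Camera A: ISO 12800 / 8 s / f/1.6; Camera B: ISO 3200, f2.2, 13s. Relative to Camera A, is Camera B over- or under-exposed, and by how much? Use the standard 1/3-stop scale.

2 1/3 stops darker

Aperture: f/1.6 → f/1.8 → f/2 → f/2.2 — 1 stop stopped down (darker).
Shutter speed: 8 → 10 → 13 — 2/3 stop longer (brighter).
ISO: 12800 → 10000 → 8000 → 6400 → 5000 → 4000 → 3200 — 2 stops dropped (darker).
Net: −1 +2/3 −2 = −2 1/3 stops.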